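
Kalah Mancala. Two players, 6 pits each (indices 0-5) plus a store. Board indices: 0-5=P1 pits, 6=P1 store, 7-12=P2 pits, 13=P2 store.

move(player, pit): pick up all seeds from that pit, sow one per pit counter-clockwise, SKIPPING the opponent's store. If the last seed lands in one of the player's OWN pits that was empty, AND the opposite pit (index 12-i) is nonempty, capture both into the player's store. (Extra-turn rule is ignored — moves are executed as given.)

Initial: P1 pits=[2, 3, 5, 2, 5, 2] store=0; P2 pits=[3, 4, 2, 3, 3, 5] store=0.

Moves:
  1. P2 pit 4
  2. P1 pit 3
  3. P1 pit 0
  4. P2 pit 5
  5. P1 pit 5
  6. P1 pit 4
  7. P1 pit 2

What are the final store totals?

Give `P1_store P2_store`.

Move 1: P2 pit4 -> P1=[3,3,5,2,5,2](0) P2=[3,4,2,3,0,6](1)
Move 2: P1 pit3 -> P1=[3,3,5,0,6,3](0) P2=[3,4,2,3,0,6](1)
Move 3: P1 pit0 -> P1=[0,4,6,0,6,3](3) P2=[3,4,0,3,0,6](1)
Move 4: P2 pit5 -> P1=[1,5,7,1,7,3](3) P2=[3,4,0,3,0,0](2)
Move 5: P1 pit5 -> P1=[1,5,7,1,7,0](4) P2=[4,5,0,3,0,0](2)
Move 6: P1 pit4 -> P1=[1,5,7,1,0,1](5) P2=[5,6,1,4,1,0](2)
Move 7: P1 pit2 -> P1=[1,5,0,2,1,2](6) P2=[6,7,2,4,1,0](2)

Answer: 6 2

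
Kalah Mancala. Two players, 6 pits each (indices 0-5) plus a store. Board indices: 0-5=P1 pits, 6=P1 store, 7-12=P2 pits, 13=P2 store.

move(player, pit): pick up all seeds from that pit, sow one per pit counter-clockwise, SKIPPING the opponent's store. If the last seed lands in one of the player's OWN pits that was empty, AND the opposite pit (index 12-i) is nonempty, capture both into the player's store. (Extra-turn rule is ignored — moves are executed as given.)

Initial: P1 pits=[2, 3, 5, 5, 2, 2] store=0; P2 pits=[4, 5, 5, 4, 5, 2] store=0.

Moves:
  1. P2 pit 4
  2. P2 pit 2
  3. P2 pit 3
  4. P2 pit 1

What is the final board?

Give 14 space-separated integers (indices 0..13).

Answer: 5 5 6 5 2 2 0 4 0 1 1 3 6 4

Derivation:
Move 1: P2 pit4 -> P1=[3,4,6,5,2,2](0) P2=[4,5,5,4,0,3](1)
Move 2: P2 pit2 -> P1=[4,4,6,5,2,2](0) P2=[4,5,0,5,1,4](2)
Move 3: P2 pit3 -> P1=[5,5,6,5,2,2](0) P2=[4,5,0,0,2,5](3)
Move 4: P2 pit1 -> P1=[5,5,6,5,2,2](0) P2=[4,0,1,1,3,6](4)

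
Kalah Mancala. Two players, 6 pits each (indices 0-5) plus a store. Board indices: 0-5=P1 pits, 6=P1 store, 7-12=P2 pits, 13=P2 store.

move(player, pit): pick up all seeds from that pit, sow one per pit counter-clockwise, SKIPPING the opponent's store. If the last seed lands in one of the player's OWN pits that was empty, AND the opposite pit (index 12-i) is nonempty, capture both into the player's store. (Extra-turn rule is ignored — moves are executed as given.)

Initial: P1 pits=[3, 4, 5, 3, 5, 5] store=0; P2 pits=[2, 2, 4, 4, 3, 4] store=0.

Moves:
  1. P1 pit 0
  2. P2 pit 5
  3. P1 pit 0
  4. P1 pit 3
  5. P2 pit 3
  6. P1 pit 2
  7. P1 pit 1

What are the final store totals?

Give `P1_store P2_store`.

Move 1: P1 pit0 -> P1=[0,5,6,4,5,5](0) P2=[2,2,4,4,3,4](0)
Move 2: P2 pit5 -> P1=[1,6,7,4,5,5](0) P2=[2,2,4,4,3,0](1)
Move 3: P1 pit0 -> P1=[0,7,7,4,5,5](0) P2=[2,2,4,4,3,0](1)
Move 4: P1 pit3 -> P1=[0,7,7,0,6,6](1) P2=[3,2,4,4,3,0](1)
Move 5: P2 pit3 -> P1=[1,7,7,0,6,6](1) P2=[3,2,4,0,4,1](2)
Move 6: P1 pit2 -> P1=[1,7,0,1,7,7](2) P2=[4,3,5,0,4,1](2)
Move 7: P1 pit1 -> P1=[1,0,1,2,8,8](3) P2=[5,4,5,0,4,1](2)

Answer: 3 2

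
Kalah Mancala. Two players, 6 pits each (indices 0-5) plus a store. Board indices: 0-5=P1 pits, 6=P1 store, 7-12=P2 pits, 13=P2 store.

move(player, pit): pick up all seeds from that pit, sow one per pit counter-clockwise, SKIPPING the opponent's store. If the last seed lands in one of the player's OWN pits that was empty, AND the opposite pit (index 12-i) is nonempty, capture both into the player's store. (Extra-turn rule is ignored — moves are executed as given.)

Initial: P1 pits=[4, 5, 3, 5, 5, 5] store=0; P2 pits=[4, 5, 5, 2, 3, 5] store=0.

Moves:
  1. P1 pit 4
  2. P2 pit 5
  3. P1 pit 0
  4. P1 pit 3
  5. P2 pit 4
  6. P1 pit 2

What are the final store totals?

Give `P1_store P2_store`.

Answer: 3 2

Derivation:
Move 1: P1 pit4 -> P1=[4,5,3,5,0,6](1) P2=[5,6,6,2,3,5](0)
Move 2: P2 pit5 -> P1=[5,6,4,6,0,6](1) P2=[5,6,6,2,3,0](1)
Move 3: P1 pit0 -> P1=[0,7,5,7,1,7](1) P2=[5,6,6,2,3,0](1)
Move 4: P1 pit3 -> P1=[0,7,5,0,2,8](2) P2=[6,7,7,3,3,0](1)
Move 5: P2 pit4 -> P1=[1,7,5,0,2,8](2) P2=[6,7,7,3,0,1](2)
Move 6: P1 pit2 -> P1=[1,7,0,1,3,9](3) P2=[7,7,7,3,0,1](2)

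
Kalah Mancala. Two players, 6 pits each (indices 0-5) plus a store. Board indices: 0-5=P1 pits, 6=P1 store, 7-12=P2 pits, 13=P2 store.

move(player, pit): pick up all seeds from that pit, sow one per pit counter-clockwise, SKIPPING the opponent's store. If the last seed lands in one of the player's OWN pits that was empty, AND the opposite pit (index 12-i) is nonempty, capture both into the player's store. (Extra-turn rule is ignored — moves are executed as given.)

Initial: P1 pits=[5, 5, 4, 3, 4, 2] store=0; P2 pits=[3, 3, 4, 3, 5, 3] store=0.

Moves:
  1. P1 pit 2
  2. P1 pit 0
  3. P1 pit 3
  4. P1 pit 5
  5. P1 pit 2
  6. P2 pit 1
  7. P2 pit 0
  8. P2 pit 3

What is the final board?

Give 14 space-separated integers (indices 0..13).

Answer: 1 7 1 0 7 0 9 0 1 2 0 8 6 2

Derivation:
Move 1: P1 pit2 -> P1=[5,5,0,4,5,3](1) P2=[3,3,4,3,5,3](0)
Move 2: P1 pit0 -> P1=[0,6,1,5,6,4](1) P2=[3,3,4,3,5,3](0)
Move 3: P1 pit3 -> P1=[0,6,1,0,7,5](2) P2=[4,4,4,3,5,3](0)
Move 4: P1 pit5 -> P1=[0,6,1,0,7,0](3) P2=[5,5,5,4,5,3](0)
Move 5: P1 pit2 -> P1=[0,6,0,0,7,0](9) P2=[5,5,0,4,5,3](0)
Move 6: P2 pit1 -> P1=[0,6,0,0,7,0](9) P2=[5,0,1,5,6,4](1)
Move 7: P2 pit0 -> P1=[0,6,0,0,7,0](9) P2=[0,1,2,6,7,5](1)
Move 8: P2 pit3 -> P1=[1,7,1,0,7,0](9) P2=[0,1,2,0,8,6](2)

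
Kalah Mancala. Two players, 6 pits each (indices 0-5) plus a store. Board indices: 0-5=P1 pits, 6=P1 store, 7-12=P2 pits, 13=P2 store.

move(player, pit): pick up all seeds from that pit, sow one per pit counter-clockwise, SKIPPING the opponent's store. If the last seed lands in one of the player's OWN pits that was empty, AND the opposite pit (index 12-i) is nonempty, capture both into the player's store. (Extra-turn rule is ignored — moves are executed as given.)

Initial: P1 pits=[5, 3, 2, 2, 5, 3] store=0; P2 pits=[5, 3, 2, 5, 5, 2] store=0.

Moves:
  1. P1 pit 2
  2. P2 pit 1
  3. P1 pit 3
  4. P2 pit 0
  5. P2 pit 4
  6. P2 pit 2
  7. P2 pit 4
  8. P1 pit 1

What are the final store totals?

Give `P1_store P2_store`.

Move 1: P1 pit2 -> P1=[5,3,0,3,6,3](0) P2=[5,3,2,5,5,2](0)
Move 2: P2 pit1 -> P1=[5,3,0,3,6,3](0) P2=[5,0,3,6,6,2](0)
Move 3: P1 pit3 -> P1=[5,3,0,0,7,4](1) P2=[5,0,3,6,6,2](0)
Move 4: P2 pit0 -> P1=[5,3,0,0,7,4](1) P2=[0,1,4,7,7,3](0)
Move 5: P2 pit4 -> P1=[6,4,1,1,8,4](1) P2=[0,1,4,7,0,4](1)
Move 6: P2 pit2 -> P1=[6,4,1,1,8,4](1) P2=[0,1,0,8,1,5](2)
Move 7: P2 pit4 -> P1=[6,4,1,1,8,4](1) P2=[0,1,0,8,0,6](2)
Move 8: P1 pit1 -> P1=[6,0,2,2,9,5](1) P2=[0,1,0,8,0,6](2)

Answer: 1 2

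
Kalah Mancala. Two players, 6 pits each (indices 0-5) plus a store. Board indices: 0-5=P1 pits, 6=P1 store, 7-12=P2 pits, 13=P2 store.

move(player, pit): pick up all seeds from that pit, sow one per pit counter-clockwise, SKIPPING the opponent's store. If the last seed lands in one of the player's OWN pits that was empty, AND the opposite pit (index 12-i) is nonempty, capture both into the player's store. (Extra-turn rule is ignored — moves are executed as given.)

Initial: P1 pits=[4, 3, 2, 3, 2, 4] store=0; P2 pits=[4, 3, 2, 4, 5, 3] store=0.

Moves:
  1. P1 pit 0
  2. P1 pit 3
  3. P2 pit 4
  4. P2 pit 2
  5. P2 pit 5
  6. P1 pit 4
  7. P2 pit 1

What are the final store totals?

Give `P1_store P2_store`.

Move 1: P1 pit0 -> P1=[0,4,3,4,3,4](0) P2=[4,3,2,4,5,3](0)
Move 2: P1 pit3 -> P1=[0,4,3,0,4,5](1) P2=[5,3,2,4,5,3](0)
Move 3: P2 pit4 -> P1=[1,5,4,0,4,5](1) P2=[5,3,2,4,0,4](1)
Move 4: P2 pit2 -> P1=[1,0,4,0,4,5](1) P2=[5,3,0,5,0,4](7)
Move 5: P2 pit5 -> P1=[2,1,5,0,4,5](1) P2=[5,3,0,5,0,0](8)
Move 6: P1 pit4 -> P1=[2,1,5,0,0,6](2) P2=[6,4,0,5,0,0](8)
Move 7: P2 pit1 -> P1=[0,1,5,0,0,6](2) P2=[6,0,1,6,1,0](11)

Answer: 2 11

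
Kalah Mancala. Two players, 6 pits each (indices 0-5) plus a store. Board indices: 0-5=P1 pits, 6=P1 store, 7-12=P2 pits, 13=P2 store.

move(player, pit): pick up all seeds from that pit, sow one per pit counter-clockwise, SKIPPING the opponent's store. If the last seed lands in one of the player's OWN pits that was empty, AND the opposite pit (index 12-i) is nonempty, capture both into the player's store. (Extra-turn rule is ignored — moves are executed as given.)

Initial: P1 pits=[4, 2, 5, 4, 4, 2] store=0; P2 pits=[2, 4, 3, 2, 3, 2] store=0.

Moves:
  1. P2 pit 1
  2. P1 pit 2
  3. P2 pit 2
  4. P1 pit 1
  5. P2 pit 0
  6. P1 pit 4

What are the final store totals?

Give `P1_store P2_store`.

Answer: 2 1

Derivation:
Move 1: P2 pit1 -> P1=[4,2,5,4,4,2](0) P2=[2,0,4,3,4,3](0)
Move 2: P1 pit2 -> P1=[4,2,0,5,5,3](1) P2=[3,0,4,3,4,3](0)
Move 3: P2 pit2 -> P1=[4,2,0,5,5,3](1) P2=[3,0,0,4,5,4](1)
Move 4: P1 pit1 -> P1=[4,0,1,6,5,3](1) P2=[3,0,0,4,5,4](1)
Move 5: P2 pit0 -> P1=[4,0,1,6,5,3](1) P2=[0,1,1,5,5,4](1)
Move 6: P1 pit4 -> P1=[4,0,1,6,0,4](2) P2=[1,2,2,5,5,4](1)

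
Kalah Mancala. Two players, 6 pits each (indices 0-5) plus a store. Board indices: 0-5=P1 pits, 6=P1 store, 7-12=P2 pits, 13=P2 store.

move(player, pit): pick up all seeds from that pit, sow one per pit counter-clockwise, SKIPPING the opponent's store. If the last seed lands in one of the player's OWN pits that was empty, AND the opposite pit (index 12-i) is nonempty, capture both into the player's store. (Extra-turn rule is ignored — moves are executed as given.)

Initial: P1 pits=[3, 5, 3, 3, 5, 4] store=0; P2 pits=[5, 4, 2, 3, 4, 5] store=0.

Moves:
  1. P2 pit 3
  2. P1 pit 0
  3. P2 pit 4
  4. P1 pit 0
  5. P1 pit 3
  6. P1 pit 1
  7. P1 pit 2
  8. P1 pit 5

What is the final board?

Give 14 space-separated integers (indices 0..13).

Answer: 0 0 0 2 8 0 4 9 7 4 1 1 8 2

Derivation:
Move 1: P2 pit3 -> P1=[3,5,3,3,5,4](0) P2=[5,4,2,0,5,6](1)
Move 2: P1 pit0 -> P1=[0,6,4,4,5,4](0) P2=[5,4,2,0,5,6](1)
Move 3: P2 pit4 -> P1=[1,7,5,4,5,4](0) P2=[5,4,2,0,0,7](2)
Move 4: P1 pit0 -> P1=[0,8,5,4,5,4](0) P2=[5,4,2,0,0,7](2)
Move 5: P1 pit3 -> P1=[0,8,5,0,6,5](1) P2=[6,4,2,0,0,7](2)
Move 6: P1 pit1 -> P1=[0,0,6,1,7,6](2) P2=[7,5,3,0,0,7](2)
Move 7: P1 pit2 -> P1=[0,0,0,2,8,7](3) P2=[8,6,3,0,0,7](2)
Move 8: P1 pit5 -> P1=[0,0,0,2,8,0](4) P2=[9,7,4,1,1,8](2)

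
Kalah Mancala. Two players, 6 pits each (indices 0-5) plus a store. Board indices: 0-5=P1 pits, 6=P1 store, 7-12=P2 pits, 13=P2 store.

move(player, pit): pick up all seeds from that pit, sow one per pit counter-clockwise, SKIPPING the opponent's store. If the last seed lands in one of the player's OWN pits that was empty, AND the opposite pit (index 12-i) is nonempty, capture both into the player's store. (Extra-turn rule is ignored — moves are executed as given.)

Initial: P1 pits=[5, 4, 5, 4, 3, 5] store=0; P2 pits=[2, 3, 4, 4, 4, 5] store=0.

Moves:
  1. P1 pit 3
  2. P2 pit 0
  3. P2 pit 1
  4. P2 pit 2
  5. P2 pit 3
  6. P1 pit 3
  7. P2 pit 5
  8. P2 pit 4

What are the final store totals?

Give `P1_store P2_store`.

Move 1: P1 pit3 -> P1=[5,4,5,0,4,6](1) P2=[3,3,4,4,4,5](0)
Move 2: P2 pit0 -> P1=[5,4,5,0,4,6](1) P2=[0,4,5,5,4,5](0)
Move 3: P2 pit1 -> P1=[5,4,5,0,4,6](1) P2=[0,0,6,6,5,6](0)
Move 4: P2 pit2 -> P1=[6,5,5,0,4,6](1) P2=[0,0,0,7,6,7](1)
Move 5: P2 pit3 -> P1=[7,6,6,1,4,6](1) P2=[0,0,0,0,7,8](2)
Move 6: P1 pit3 -> P1=[7,6,6,0,5,6](1) P2=[0,0,0,0,7,8](2)
Move 7: P2 pit5 -> P1=[8,7,7,1,6,0](1) P2=[0,0,0,0,7,0](11)
Move 8: P2 pit4 -> P1=[9,8,8,2,7,0](1) P2=[0,0,0,0,0,1](12)

Answer: 1 12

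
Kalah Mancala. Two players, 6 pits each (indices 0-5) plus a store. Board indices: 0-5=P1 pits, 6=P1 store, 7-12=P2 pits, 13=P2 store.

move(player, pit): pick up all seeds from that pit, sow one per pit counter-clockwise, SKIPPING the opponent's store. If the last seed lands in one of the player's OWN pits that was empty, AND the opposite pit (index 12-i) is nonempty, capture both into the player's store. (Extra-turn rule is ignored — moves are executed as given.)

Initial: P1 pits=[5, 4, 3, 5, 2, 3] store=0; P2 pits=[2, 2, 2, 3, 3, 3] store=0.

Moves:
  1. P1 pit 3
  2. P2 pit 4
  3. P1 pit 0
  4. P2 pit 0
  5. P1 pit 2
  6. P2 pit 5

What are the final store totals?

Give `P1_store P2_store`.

Answer: 3 2

Derivation:
Move 1: P1 pit3 -> P1=[5,4,3,0,3,4](1) P2=[3,3,2,3,3,3](0)
Move 2: P2 pit4 -> P1=[6,4,3,0,3,4](1) P2=[3,3,2,3,0,4](1)
Move 3: P1 pit0 -> P1=[0,5,4,1,4,5](2) P2=[3,3,2,3,0,4](1)
Move 4: P2 pit0 -> P1=[0,5,4,1,4,5](2) P2=[0,4,3,4,0,4](1)
Move 5: P1 pit2 -> P1=[0,5,0,2,5,6](3) P2=[0,4,3,4,0,4](1)
Move 6: P2 pit5 -> P1=[1,6,1,2,5,6](3) P2=[0,4,3,4,0,0](2)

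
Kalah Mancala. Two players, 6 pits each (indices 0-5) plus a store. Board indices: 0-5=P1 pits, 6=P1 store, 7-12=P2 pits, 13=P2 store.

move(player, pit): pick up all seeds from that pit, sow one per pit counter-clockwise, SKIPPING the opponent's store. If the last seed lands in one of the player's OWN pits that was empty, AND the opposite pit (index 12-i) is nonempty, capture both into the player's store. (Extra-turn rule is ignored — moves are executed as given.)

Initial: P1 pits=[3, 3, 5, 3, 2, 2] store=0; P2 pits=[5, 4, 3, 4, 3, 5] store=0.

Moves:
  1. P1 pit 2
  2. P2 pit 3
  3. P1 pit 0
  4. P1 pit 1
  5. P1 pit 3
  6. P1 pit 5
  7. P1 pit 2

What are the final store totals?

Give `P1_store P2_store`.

Move 1: P1 pit2 -> P1=[3,3,0,4,3,3](1) P2=[6,4,3,4,3,5](0)
Move 2: P2 pit3 -> P1=[4,3,0,4,3,3](1) P2=[6,4,3,0,4,6](1)
Move 3: P1 pit0 -> P1=[0,4,1,5,4,3](1) P2=[6,4,3,0,4,6](1)
Move 4: P1 pit1 -> P1=[0,0,2,6,5,4](1) P2=[6,4,3,0,4,6](1)
Move 5: P1 pit3 -> P1=[0,0,2,0,6,5](2) P2=[7,5,4,0,4,6](1)
Move 6: P1 pit5 -> P1=[0,0,2,0,6,0](3) P2=[8,6,5,1,4,6](1)
Move 7: P1 pit2 -> P1=[0,0,0,1,7,0](3) P2=[8,6,5,1,4,6](1)

Answer: 3 1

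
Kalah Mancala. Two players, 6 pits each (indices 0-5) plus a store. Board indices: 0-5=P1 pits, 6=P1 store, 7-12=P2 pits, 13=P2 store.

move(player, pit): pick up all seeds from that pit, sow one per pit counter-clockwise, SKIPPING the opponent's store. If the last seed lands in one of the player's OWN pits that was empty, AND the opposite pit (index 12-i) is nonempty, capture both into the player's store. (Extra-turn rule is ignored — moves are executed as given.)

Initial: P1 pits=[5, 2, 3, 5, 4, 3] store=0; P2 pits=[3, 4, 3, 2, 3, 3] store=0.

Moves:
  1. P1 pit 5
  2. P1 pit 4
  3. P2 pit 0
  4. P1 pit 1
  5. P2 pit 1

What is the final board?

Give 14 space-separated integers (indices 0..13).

Move 1: P1 pit5 -> P1=[5,2,3,5,4,0](1) P2=[4,5,3,2,3,3](0)
Move 2: P1 pit4 -> P1=[5,2,3,5,0,1](2) P2=[5,6,3,2,3,3](0)
Move 3: P2 pit0 -> P1=[5,2,3,5,0,1](2) P2=[0,7,4,3,4,4](0)
Move 4: P1 pit1 -> P1=[5,0,4,6,0,1](2) P2=[0,7,4,3,4,4](0)
Move 5: P2 pit1 -> P1=[6,1,4,6,0,1](2) P2=[0,0,5,4,5,5](1)

Answer: 6 1 4 6 0 1 2 0 0 5 4 5 5 1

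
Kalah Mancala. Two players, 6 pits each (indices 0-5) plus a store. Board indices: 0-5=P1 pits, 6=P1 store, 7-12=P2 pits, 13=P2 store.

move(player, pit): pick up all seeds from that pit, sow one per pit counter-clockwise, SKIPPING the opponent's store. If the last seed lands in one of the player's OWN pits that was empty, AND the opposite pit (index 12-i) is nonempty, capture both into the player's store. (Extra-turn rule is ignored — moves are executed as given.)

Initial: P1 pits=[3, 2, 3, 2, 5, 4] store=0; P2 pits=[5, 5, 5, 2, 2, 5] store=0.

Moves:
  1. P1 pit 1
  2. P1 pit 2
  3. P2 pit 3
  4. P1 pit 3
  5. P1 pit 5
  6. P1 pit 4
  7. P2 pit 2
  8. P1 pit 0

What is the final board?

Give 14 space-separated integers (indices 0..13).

Answer: 0 2 2 1 0 1 12 8 0 0 3 6 7 1

Derivation:
Move 1: P1 pit1 -> P1=[3,0,4,3,5,4](0) P2=[5,5,5,2,2,5](0)
Move 2: P1 pit2 -> P1=[3,0,0,4,6,5](1) P2=[5,5,5,2,2,5](0)
Move 3: P2 pit3 -> P1=[3,0,0,4,6,5](1) P2=[5,5,5,0,3,6](0)
Move 4: P1 pit3 -> P1=[3,0,0,0,7,6](2) P2=[6,5,5,0,3,6](0)
Move 5: P1 pit5 -> P1=[3,0,0,0,7,0](3) P2=[7,6,6,1,4,6](0)
Move 6: P1 pit4 -> P1=[3,0,0,0,0,1](4) P2=[8,7,7,2,5,6](0)
Move 7: P2 pit2 -> P1=[4,1,1,0,0,1](4) P2=[8,7,0,3,6,7](1)
Move 8: P1 pit0 -> P1=[0,2,2,1,0,1](12) P2=[8,0,0,3,6,7](1)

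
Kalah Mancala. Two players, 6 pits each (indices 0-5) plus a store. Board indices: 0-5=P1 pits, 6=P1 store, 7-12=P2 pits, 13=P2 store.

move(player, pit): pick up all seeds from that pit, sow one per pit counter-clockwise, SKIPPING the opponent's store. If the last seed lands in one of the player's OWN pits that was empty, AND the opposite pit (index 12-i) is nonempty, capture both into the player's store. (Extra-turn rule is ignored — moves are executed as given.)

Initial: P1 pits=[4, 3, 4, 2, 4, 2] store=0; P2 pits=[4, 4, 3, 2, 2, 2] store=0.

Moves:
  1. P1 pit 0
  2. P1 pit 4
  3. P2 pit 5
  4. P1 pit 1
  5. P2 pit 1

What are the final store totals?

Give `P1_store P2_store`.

Move 1: P1 pit0 -> P1=[0,4,5,3,5,2](0) P2=[4,4,3,2,2,2](0)
Move 2: P1 pit4 -> P1=[0,4,5,3,0,3](1) P2=[5,5,4,2,2,2](0)
Move 3: P2 pit5 -> P1=[1,4,5,3,0,3](1) P2=[5,5,4,2,2,0](1)
Move 4: P1 pit1 -> P1=[1,0,6,4,1,4](1) P2=[5,5,4,2,2,0](1)
Move 5: P2 pit1 -> P1=[1,0,6,4,1,4](1) P2=[5,0,5,3,3,1](2)

Answer: 1 2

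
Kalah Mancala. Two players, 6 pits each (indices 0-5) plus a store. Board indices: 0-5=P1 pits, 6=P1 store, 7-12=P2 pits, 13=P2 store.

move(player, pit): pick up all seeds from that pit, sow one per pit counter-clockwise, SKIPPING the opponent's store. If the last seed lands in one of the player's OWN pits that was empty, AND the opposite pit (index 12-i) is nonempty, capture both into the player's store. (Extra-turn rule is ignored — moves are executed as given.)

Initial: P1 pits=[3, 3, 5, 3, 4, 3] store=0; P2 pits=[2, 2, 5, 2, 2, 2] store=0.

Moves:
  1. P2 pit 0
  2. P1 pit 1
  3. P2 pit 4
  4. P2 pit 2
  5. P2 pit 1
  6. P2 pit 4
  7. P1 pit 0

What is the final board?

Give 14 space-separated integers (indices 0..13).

Answer: 0 2 7 5 6 3 0 0 0 1 4 0 5 3

Derivation:
Move 1: P2 pit0 -> P1=[3,3,5,3,4,3](0) P2=[0,3,6,2,2,2](0)
Move 2: P1 pit1 -> P1=[3,0,6,4,5,3](0) P2=[0,3,6,2,2,2](0)
Move 3: P2 pit4 -> P1=[3,0,6,4,5,3](0) P2=[0,3,6,2,0,3](1)
Move 4: P2 pit2 -> P1=[4,1,6,4,5,3](0) P2=[0,3,0,3,1,4](2)
Move 5: P2 pit1 -> P1=[4,1,6,4,5,3](0) P2=[0,0,1,4,2,4](2)
Move 6: P2 pit4 -> P1=[4,1,6,4,5,3](0) P2=[0,0,1,4,0,5](3)
Move 7: P1 pit0 -> P1=[0,2,7,5,6,3](0) P2=[0,0,1,4,0,5](3)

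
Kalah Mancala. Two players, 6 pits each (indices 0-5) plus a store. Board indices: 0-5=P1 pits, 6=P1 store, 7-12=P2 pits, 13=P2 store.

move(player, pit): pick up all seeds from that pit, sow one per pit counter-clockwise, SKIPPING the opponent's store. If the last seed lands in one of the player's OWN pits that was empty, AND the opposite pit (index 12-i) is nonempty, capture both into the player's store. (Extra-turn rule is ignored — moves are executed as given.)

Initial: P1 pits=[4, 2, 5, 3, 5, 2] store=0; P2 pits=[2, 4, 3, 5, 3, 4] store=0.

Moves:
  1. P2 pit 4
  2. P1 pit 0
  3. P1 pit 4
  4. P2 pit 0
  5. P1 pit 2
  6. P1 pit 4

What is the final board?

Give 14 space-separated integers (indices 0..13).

Move 1: P2 pit4 -> P1=[5,2,5,3,5,2](0) P2=[2,4,3,5,0,5](1)
Move 2: P1 pit0 -> P1=[0,3,6,4,6,3](0) P2=[2,4,3,5,0,5](1)
Move 3: P1 pit4 -> P1=[0,3,6,4,0,4](1) P2=[3,5,4,6,0,5](1)
Move 4: P2 pit0 -> P1=[0,3,6,4,0,4](1) P2=[0,6,5,7,0,5](1)
Move 5: P1 pit2 -> P1=[0,3,0,5,1,5](2) P2=[1,7,5,7,0,5](1)
Move 6: P1 pit4 -> P1=[0,3,0,5,0,6](2) P2=[1,7,5,7,0,5](1)

Answer: 0 3 0 5 0 6 2 1 7 5 7 0 5 1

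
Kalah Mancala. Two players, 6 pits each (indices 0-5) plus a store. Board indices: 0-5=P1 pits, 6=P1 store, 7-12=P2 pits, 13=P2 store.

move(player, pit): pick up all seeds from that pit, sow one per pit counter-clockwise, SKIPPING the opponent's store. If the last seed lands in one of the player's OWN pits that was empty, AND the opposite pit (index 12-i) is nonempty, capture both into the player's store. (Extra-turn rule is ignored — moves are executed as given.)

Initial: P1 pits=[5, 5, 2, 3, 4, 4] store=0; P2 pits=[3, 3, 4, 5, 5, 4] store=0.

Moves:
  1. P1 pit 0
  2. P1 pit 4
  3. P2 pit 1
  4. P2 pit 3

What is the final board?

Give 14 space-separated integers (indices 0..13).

Move 1: P1 pit0 -> P1=[0,6,3,4,5,5](0) P2=[3,3,4,5,5,4](0)
Move 2: P1 pit4 -> P1=[0,6,3,4,0,6](1) P2=[4,4,5,5,5,4](0)
Move 3: P2 pit1 -> P1=[0,6,3,4,0,6](1) P2=[4,0,6,6,6,5](0)
Move 4: P2 pit3 -> P1=[1,7,4,4,0,6](1) P2=[4,0,6,0,7,6](1)

Answer: 1 7 4 4 0 6 1 4 0 6 0 7 6 1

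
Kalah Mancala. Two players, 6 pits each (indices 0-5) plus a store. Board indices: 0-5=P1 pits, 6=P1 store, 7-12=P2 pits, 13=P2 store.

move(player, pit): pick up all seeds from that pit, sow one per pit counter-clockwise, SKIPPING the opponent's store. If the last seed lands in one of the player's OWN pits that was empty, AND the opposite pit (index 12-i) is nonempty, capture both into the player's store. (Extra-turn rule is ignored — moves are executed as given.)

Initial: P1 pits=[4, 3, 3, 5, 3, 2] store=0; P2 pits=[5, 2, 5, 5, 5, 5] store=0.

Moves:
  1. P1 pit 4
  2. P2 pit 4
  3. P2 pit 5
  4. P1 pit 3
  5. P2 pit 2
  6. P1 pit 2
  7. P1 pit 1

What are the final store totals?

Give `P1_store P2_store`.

Answer: 4 3

Derivation:
Move 1: P1 pit4 -> P1=[4,3,3,5,0,3](1) P2=[6,2,5,5,5,5](0)
Move 2: P2 pit4 -> P1=[5,4,4,5,0,3](1) P2=[6,2,5,5,0,6](1)
Move 3: P2 pit5 -> P1=[6,5,5,6,1,3](1) P2=[6,2,5,5,0,0](2)
Move 4: P1 pit3 -> P1=[6,5,5,0,2,4](2) P2=[7,3,6,5,0,0](2)
Move 5: P2 pit2 -> P1=[7,6,5,0,2,4](2) P2=[7,3,0,6,1,1](3)
Move 6: P1 pit2 -> P1=[7,6,0,1,3,5](3) P2=[8,3,0,6,1,1](3)
Move 7: P1 pit1 -> P1=[7,0,1,2,4,6](4) P2=[9,3,0,6,1,1](3)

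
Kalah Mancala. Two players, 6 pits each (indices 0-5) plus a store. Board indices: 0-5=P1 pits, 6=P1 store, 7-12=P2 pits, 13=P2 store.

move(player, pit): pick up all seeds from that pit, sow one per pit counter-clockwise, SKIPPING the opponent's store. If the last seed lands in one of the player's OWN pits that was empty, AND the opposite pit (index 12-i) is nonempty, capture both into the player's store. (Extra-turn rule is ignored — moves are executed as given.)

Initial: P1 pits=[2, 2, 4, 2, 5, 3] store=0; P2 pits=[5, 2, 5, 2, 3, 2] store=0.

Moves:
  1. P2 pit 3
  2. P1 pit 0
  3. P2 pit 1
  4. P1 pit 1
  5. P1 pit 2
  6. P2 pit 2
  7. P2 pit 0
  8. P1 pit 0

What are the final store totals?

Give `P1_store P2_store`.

Move 1: P2 pit3 -> P1=[2,2,4,2,5,3](0) P2=[5,2,5,0,4,3](0)
Move 2: P1 pit0 -> P1=[0,3,5,2,5,3](0) P2=[5,2,5,0,4,3](0)
Move 3: P2 pit1 -> P1=[0,3,0,2,5,3](0) P2=[5,0,6,0,4,3](6)
Move 4: P1 pit1 -> P1=[0,0,1,3,6,3](0) P2=[5,0,6,0,4,3](6)
Move 5: P1 pit2 -> P1=[0,0,0,4,6,3](0) P2=[5,0,6,0,4,3](6)
Move 6: P2 pit2 -> P1=[1,1,0,4,6,3](0) P2=[5,0,0,1,5,4](7)
Move 7: P2 pit0 -> P1=[1,1,0,4,6,3](0) P2=[0,1,1,2,6,5](7)
Move 8: P1 pit0 -> P1=[0,2,0,4,6,3](0) P2=[0,1,1,2,6,5](7)

Answer: 0 7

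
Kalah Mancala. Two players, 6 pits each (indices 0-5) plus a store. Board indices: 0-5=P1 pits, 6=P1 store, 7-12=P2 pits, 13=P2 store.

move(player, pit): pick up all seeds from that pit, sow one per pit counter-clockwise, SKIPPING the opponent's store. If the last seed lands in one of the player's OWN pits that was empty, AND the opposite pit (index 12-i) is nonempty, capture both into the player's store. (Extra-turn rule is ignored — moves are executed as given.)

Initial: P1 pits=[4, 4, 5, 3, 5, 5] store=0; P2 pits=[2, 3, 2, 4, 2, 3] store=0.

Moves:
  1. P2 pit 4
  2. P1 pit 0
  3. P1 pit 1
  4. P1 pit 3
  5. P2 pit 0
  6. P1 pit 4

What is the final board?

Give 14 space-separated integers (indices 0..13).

Move 1: P2 pit4 -> P1=[4,4,5,3,5,5](0) P2=[2,3,2,4,0,4](1)
Move 2: P1 pit0 -> P1=[0,5,6,4,6,5](0) P2=[2,3,2,4,0,4](1)
Move 3: P1 pit1 -> P1=[0,0,7,5,7,6](1) P2=[2,3,2,4,0,4](1)
Move 4: P1 pit3 -> P1=[0,0,7,0,8,7](2) P2=[3,4,2,4,0,4](1)
Move 5: P2 pit0 -> P1=[0,0,7,0,8,7](2) P2=[0,5,3,5,0,4](1)
Move 6: P1 pit4 -> P1=[0,0,7,0,0,8](3) P2=[1,6,4,6,1,5](1)

Answer: 0 0 7 0 0 8 3 1 6 4 6 1 5 1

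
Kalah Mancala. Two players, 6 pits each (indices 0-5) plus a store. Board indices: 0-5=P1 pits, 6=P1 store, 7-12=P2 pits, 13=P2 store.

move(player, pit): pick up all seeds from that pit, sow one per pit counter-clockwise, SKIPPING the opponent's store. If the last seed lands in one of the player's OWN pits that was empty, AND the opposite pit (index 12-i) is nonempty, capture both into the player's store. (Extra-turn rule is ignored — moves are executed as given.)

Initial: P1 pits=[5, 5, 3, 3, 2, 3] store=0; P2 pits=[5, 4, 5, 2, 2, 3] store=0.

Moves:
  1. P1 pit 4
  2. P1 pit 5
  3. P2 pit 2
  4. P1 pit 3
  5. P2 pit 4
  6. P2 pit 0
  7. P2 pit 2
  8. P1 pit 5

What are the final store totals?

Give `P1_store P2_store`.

Answer: 4 3

Derivation:
Move 1: P1 pit4 -> P1=[5,5,3,3,0,4](1) P2=[5,4,5,2,2,3](0)
Move 2: P1 pit5 -> P1=[5,5,3,3,0,0](2) P2=[6,5,6,2,2,3](0)
Move 3: P2 pit2 -> P1=[6,6,3,3,0,0](2) P2=[6,5,0,3,3,4](1)
Move 4: P1 pit3 -> P1=[6,6,3,0,1,1](3) P2=[6,5,0,3,3,4](1)
Move 5: P2 pit4 -> P1=[7,6,3,0,1,1](3) P2=[6,5,0,3,0,5](2)
Move 6: P2 pit0 -> P1=[7,6,3,0,1,1](3) P2=[0,6,1,4,1,6](3)
Move 7: P2 pit2 -> P1=[7,6,3,0,1,1](3) P2=[0,6,0,5,1,6](3)
Move 8: P1 pit5 -> P1=[7,6,3,0,1,0](4) P2=[0,6,0,5,1,6](3)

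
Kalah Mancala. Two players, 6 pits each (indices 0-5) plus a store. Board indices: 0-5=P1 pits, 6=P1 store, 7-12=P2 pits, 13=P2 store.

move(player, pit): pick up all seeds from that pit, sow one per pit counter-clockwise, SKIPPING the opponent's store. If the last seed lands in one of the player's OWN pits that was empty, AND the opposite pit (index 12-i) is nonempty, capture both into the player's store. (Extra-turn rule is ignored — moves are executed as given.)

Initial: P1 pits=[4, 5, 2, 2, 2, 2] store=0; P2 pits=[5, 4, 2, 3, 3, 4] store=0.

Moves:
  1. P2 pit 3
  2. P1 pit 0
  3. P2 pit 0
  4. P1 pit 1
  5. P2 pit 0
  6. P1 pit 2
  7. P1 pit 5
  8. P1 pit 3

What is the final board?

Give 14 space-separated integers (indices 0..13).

Move 1: P2 pit3 -> P1=[4,5,2,2,2,2](0) P2=[5,4,2,0,4,5](1)
Move 2: P1 pit0 -> P1=[0,6,3,3,3,2](0) P2=[5,4,2,0,4,5](1)
Move 3: P2 pit0 -> P1=[0,6,3,3,3,2](0) P2=[0,5,3,1,5,6](1)
Move 4: P1 pit1 -> P1=[0,0,4,4,4,3](1) P2=[1,5,3,1,5,6](1)
Move 5: P2 pit0 -> P1=[0,0,4,4,4,3](1) P2=[0,6,3,1,5,6](1)
Move 6: P1 pit2 -> P1=[0,0,0,5,5,4](2) P2=[0,6,3,1,5,6](1)
Move 7: P1 pit5 -> P1=[0,0,0,5,5,0](3) P2=[1,7,4,1,5,6](1)
Move 8: P1 pit3 -> P1=[0,0,0,0,6,1](4) P2=[2,8,4,1,5,6](1)

Answer: 0 0 0 0 6 1 4 2 8 4 1 5 6 1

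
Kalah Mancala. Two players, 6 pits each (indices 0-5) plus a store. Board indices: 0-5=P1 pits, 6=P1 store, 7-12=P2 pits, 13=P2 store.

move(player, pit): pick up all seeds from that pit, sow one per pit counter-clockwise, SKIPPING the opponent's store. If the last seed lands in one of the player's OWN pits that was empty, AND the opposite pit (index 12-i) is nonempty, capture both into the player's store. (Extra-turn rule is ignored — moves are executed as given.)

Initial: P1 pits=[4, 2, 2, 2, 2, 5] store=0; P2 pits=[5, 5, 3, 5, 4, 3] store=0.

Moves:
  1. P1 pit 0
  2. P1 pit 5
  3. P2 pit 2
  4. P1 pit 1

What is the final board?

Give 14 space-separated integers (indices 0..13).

Move 1: P1 pit0 -> P1=[0,3,3,3,3,5](0) P2=[5,5,3,5,4,3](0)
Move 2: P1 pit5 -> P1=[0,3,3,3,3,0](1) P2=[6,6,4,6,4,3](0)
Move 3: P2 pit2 -> P1=[0,3,3,3,3,0](1) P2=[6,6,0,7,5,4](1)
Move 4: P1 pit1 -> P1=[0,0,4,4,4,0](1) P2=[6,6,0,7,5,4](1)

Answer: 0 0 4 4 4 0 1 6 6 0 7 5 4 1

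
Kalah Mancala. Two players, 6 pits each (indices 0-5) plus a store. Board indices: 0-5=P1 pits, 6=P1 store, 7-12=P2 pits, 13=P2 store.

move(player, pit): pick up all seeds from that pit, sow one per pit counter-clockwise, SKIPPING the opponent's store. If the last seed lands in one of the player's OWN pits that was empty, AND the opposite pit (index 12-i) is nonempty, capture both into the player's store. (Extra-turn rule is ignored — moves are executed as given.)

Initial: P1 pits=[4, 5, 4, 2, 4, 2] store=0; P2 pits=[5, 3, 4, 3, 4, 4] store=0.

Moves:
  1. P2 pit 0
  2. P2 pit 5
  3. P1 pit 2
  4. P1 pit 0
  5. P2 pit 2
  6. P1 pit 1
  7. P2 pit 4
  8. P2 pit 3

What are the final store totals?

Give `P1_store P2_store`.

Move 1: P2 pit0 -> P1=[4,5,4,2,4,2](0) P2=[0,4,5,4,5,5](0)
Move 2: P2 pit5 -> P1=[5,6,5,3,4,2](0) P2=[0,4,5,4,5,0](1)
Move 3: P1 pit2 -> P1=[5,6,0,4,5,3](1) P2=[1,4,5,4,5,0](1)
Move 4: P1 pit0 -> P1=[0,7,1,5,6,4](1) P2=[1,4,5,4,5,0](1)
Move 5: P2 pit2 -> P1=[1,7,1,5,6,4](1) P2=[1,4,0,5,6,1](2)
Move 6: P1 pit1 -> P1=[1,0,2,6,7,5](2) P2=[2,5,0,5,6,1](2)
Move 7: P2 pit4 -> P1=[2,1,3,7,7,5](2) P2=[2,5,0,5,0,2](3)
Move 8: P2 pit3 -> P1=[3,2,3,7,7,5](2) P2=[2,5,0,0,1,3](4)

Answer: 2 4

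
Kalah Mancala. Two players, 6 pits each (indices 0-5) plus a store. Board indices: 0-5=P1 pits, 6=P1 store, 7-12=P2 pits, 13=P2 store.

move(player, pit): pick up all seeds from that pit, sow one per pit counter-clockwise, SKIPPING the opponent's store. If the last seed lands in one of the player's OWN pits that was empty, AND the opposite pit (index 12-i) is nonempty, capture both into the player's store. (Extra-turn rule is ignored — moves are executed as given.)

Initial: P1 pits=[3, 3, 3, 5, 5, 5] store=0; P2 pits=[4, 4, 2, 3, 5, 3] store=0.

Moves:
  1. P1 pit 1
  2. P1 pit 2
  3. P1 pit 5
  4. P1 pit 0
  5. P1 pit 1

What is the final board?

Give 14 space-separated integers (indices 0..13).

Answer: 0 0 2 8 7 0 2 5 5 3 4 6 3 0

Derivation:
Move 1: P1 pit1 -> P1=[3,0,4,6,6,5](0) P2=[4,4,2,3,5,3](0)
Move 2: P1 pit2 -> P1=[3,0,0,7,7,6](1) P2=[4,4,2,3,5,3](0)
Move 3: P1 pit5 -> P1=[3,0,0,7,7,0](2) P2=[5,5,3,4,6,3](0)
Move 4: P1 pit0 -> P1=[0,1,1,8,7,0](2) P2=[5,5,3,4,6,3](0)
Move 5: P1 pit1 -> P1=[0,0,2,8,7,0](2) P2=[5,5,3,4,6,3](0)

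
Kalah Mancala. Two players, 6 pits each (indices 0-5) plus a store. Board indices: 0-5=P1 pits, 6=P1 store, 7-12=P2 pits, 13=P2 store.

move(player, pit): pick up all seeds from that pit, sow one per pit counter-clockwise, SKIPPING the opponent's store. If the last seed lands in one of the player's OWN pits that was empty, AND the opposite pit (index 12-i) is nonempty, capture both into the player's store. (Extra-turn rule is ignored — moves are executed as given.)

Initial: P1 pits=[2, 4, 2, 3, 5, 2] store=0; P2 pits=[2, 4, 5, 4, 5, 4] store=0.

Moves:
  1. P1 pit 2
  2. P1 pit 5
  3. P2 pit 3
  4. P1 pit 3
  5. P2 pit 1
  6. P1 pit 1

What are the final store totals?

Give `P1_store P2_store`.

Move 1: P1 pit2 -> P1=[2,4,0,4,6,2](0) P2=[2,4,5,4,5,4](0)
Move 2: P1 pit5 -> P1=[2,4,0,4,6,0](1) P2=[3,4,5,4,5,4](0)
Move 3: P2 pit3 -> P1=[3,4,0,4,6,0](1) P2=[3,4,5,0,6,5](1)
Move 4: P1 pit3 -> P1=[3,4,0,0,7,1](2) P2=[4,4,5,0,6,5](1)
Move 5: P2 pit1 -> P1=[3,4,0,0,7,1](2) P2=[4,0,6,1,7,6](1)
Move 6: P1 pit1 -> P1=[3,0,1,1,8,2](2) P2=[4,0,6,1,7,6](1)

Answer: 2 1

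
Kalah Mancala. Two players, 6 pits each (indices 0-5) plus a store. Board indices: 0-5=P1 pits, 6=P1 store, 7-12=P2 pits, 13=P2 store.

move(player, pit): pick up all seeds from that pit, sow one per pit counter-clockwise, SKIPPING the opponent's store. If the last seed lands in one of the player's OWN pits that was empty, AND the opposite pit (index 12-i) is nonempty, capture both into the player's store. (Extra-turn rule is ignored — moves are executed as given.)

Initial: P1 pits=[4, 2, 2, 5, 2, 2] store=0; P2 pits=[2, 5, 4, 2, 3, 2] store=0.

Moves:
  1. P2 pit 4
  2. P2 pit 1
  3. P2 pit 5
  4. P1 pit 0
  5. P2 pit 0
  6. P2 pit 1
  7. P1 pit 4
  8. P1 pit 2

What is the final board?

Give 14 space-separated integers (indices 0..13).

Answer: 0 4 0 7 1 5 3 1 0 7 3 1 0 3

Derivation:
Move 1: P2 pit4 -> P1=[5,2,2,5,2,2](0) P2=[2,5,4,2,0,3](1)
Move 2: P2 pit1 -> P1=[5,2,2,5,2,2](0) P2=[2,0,5,3,1,4](2)
Move 3: P2 pit5 -> P1=[6,3,3,5,2,2](0) P2=[2,0,5,3,1,0](3)
Move 4: P1 pit0 -> P1=[0,4,4,6,3,3](1) P2=[2,0,5,3,1,0](3)
Move 5: P2 pit0 -> P1=[0,4,4,6,3,3](1) P2=[0,1,6,3,1,0](3)
Move 6: P2 pit1 -> P1=[0,4,4,6,3,3](1) P2=[0,0,7,3,1,0](3)
Move 7: P1 pit4 -> P1=[0,4,4,6,0,4](2) P2=[1,0,7,3,1,0](3)
Move 8: P1 pit2 -> P1=[0,4,0,7,1,5](3) P2=[1,0,7,3,1,0](3)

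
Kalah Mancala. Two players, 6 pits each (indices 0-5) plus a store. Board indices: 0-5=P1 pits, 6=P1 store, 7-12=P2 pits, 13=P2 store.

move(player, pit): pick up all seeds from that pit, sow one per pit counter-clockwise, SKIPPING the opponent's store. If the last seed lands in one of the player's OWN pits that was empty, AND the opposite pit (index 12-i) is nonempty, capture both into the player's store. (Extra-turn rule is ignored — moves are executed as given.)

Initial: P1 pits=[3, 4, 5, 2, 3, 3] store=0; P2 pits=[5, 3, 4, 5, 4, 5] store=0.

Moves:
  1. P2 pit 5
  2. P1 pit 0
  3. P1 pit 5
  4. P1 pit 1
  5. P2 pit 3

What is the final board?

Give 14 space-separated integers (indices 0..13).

Move 1: P2 pit5 -> P1=[4,5,6,3,3,3](0) P2=[5,3,4,5,4,0](1)
Move 2: P1 pit0 -> P1=[0,6,7,4,4,3](0) P2=[5,3,4,5,4,0](1)
Move 3: P1 pit5 -> P1=[0,6,7,4,4,0](1) P2=[6,4,4,5,4,0](1)
Move 4: P1 pit1 -> P1=[0,0,8,5,5,1](2) P2=[7,4,4,5,4,0](1)
Move 5: P2 pit3 -> P1=[1,1,8,5,5,1](2) P2=[7,4,4,0,5,1](2)

Answer: 1 1 8 5 5 1 2 7 4 4 0 5 1 2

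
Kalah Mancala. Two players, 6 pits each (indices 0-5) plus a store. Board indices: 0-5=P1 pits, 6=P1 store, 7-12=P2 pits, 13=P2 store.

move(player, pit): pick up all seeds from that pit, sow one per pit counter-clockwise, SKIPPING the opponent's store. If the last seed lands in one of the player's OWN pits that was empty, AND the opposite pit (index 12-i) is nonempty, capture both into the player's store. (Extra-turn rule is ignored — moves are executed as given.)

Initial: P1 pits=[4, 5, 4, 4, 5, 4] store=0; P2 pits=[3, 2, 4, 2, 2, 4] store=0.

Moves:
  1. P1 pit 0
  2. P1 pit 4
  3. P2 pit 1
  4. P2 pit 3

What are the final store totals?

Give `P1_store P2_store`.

Answer: 1 1

Derivation:
Move 1: P1 pit0 -> P1=[0,6,5,5,6,4](0) P2=[3,2,4,2,2,4](0)
Move 2: P1 pit4 -> P1=[0,6,5,5,0,5](1) P2=[4,3,5,3,2,4](0)
Move 3: P2 pit1 -> P1=[0,6,5,5,0,5](1) P2=[4,0,6,4,3,4](0)
Move 4: P2 pit3 -> P1=[1,6,5,5,0,5](1) P2=[4,0,6,0,4,5](1)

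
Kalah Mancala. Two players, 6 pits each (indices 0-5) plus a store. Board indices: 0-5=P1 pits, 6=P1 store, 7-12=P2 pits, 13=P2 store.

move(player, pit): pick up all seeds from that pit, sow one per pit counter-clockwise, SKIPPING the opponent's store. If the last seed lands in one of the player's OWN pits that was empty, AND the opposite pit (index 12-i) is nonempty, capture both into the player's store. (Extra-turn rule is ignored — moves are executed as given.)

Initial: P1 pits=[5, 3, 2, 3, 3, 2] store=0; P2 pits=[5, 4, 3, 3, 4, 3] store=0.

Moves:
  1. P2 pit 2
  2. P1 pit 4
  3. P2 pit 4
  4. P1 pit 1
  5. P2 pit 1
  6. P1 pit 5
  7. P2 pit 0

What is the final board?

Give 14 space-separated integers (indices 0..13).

Answer: 7 0 4 4 1 0 2 0 2 3 6 2 7 2

Derivation:
Move 1: P2 pit2 -> P1=[5,3,2,3,3,2](0) P2=[5,4,0,4,5,4](0)
Move 2: P1 pit4 -> P1=[5,3,2,3,0,3](1) P2=[6,4,0,4,5,4](0)
Move 3: P2 pit4 -> P1=[6,4,3,3,0,3](1) P2=[6,4,0,4,0,5](1)
Move 4: P1 pit1 -> P1=[6,0,4,4,1,4](1) P2=[6,4,0,4,0,5](1)
Move 5: P2 pit1 -> P1=[6,0,4,4,1,4](1) P2=[6,0,1,5,1,6](1)
Move 6: P1 pit5 -> P1=[6,0,4,4,1,0](2) P2=[7,1,2,5,1,6](1)
Move 7: P2 pit0 -> P1=[7,0,4,4,1,0](2) P2=[0,2,3,6,2,7](2)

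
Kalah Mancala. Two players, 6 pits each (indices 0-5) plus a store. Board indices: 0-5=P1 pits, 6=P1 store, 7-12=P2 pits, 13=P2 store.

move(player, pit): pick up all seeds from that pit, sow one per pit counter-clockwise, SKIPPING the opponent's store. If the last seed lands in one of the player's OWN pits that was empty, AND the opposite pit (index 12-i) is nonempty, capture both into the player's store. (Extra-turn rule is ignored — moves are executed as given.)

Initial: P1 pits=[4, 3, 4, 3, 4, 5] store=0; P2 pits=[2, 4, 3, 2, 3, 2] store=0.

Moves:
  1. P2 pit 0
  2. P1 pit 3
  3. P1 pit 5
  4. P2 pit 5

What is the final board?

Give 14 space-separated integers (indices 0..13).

Answer: 5 3 4 0 5 0 2 1 6 5 3 4 0 1

Derivation:
Move 1: P2 pit0 -> P1=[4,3,4,3,4,5](0) P2=[0,5,4,2,3,2](0)
Move 2: P1 pit3 -> P1=[4,3,4,0,5,6](1) P2=[0,5,4,2,3,2](0)
Move 3: P1 pit5 -> P1=[4,3,4,0,5,0](2) P2=[1,6,5,3,4,2](0)
Move 4: P2 pit5 -> P1=[5,3,4,0,5,0](2) P2=[1,6,5,3,4,0](1)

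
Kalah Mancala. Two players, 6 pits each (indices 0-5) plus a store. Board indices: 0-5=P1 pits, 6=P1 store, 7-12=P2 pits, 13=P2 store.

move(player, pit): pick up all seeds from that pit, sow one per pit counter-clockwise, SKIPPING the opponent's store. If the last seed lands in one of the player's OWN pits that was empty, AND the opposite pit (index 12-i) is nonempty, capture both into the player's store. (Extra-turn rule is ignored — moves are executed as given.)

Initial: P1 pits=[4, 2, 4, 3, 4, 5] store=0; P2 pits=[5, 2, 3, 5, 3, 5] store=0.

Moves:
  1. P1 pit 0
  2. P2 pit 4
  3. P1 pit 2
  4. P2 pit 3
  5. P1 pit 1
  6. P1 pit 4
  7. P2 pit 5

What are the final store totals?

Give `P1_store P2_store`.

Answer: 2 3

Derivation:
Move 1: P1 pit0 -> P1=[0,3,5,4,5,5](0) P2=[5,2,3,5,3,5](0)
Move 2: P2 pit4 -> P1=[1,3,5,4,5,5](0) P2=[5,2,3,5,0,6](1)
Move 3: P1 pit2 -> P1=[1,3,0,5,6,6](1) P2=[6,2,3,5,0,6](1)
Move 4: P2 pit3 -> P1=[2,4,0,5,6,6](1) P2=[6,2,3,0,1,7](2)
Move 5: P1 pit1 -> P1=[2,0,1,6,7,7](1) P2=[6,2,3,0,1,7](2)
Move 6: P1 pit4 -> P1=[2,0,1,6,0,8](2) P2=[7,3,4,1,2,7](2)
Move 7: P2 pit5 -> P1=[3,1,2,7,1,9](2) P2=[7,3,4,1,2,0](3)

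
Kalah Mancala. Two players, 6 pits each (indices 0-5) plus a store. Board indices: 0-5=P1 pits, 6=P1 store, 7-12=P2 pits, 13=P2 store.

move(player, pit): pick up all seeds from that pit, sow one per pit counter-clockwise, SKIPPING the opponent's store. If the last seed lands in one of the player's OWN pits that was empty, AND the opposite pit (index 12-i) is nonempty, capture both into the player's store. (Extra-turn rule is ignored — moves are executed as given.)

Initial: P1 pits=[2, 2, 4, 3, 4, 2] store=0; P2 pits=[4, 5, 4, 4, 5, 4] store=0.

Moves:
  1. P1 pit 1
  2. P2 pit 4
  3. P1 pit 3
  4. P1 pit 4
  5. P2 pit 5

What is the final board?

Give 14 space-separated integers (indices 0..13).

Answer: 4 2 7 1 0 4 2 6 6 5 4 0 0 2

Derivation:
Move 1: P1 pit1 -> P1=[2,0,5,4,4,2](0) P2=[4,5,4,4,5,4](0)
Move 2: P2 pit4 -> P1=[3,1,6,4,4,2](0) P2=[4,5,4,4,0,5](1)
Move 3: P1 pit3 -> P1=[3,1,6,0,5,3](1) P2=[5,5,4,4,0,5](1)
Move 4: P1 pit4 -> P1=[3,1,6,0,0,4](2) P2=[6,6,5,4,0,5](1)
Move 5: P2 pit5 -> P1=[4,2,7,1,0,4](2) P2=[6,6,5,4,0,0](2)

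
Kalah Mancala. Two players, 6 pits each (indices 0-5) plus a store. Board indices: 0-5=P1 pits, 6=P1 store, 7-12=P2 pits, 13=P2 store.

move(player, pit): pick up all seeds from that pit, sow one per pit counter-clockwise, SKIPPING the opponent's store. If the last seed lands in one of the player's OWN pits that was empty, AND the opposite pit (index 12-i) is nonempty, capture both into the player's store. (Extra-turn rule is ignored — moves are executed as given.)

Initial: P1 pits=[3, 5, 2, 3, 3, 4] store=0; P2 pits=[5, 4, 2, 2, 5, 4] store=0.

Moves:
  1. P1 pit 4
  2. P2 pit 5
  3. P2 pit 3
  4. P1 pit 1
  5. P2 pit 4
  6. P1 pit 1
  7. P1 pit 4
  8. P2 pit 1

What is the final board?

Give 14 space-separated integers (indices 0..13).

Answer: 1 0 6 5 0 7 2 7 0 3 1 1 2 7

Derivation:
Move 1: P1 pit4 -> P1=[3,5,2,3,0,5](1) P2=[6,4,2,2,5,4](0)
Move 2: P2 pit5 -> P1=[4,6,3,3,0,5](1) P2=[6,4,2,2,5,0](1)
Move 3: P2 pit3 -> P1=[0,6,3,3,0,5](1) P2=[6,4,2,0,6,0](6)
Move 4: P1 pit1 -> P1=[0,0,4,4,1,6](2) P2=[7,4,2,0,6,0](6)
Move 5: P2 pit4 -> P1=[1,1,5,5,1,6](2) P2=[7,4,2,0,0,1](7)
Move 6: P1 pit1 -> P1=[1,0,6,5,1,6](2) P2=[7,4,2,0,0,1](7)
Move 7: P1 pit4 -> P1=[1,0,6,5,0,7](2) P2=[7,4,2,0,0,1](7)
Move 8: P2 pit1 -> P1=[1,0,6,5,0,7](2) P2=[7,0,3,1,1,2](7)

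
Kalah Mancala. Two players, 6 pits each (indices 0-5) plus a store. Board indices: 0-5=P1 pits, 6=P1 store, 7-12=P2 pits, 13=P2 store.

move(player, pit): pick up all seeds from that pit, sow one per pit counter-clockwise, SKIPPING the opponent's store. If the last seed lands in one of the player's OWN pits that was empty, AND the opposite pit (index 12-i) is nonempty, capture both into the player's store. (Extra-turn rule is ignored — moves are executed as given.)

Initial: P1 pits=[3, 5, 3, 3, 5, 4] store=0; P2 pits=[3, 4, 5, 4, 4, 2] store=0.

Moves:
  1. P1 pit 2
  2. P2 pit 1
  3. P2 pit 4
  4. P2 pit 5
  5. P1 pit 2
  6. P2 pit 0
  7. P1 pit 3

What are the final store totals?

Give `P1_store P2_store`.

Answer: 1 2

Derivation:
Move 1: P1 pit2 -> P1=[3,5,0,4,6,5](0) P2=[3,4,5,4,4,2](0)
Move 2: P2 pit1 -> P1=[3,5,0,4,6,5](0) P2=[3,0,6,5,5,3](0)
Move 3: P2 pit4 -> P1=[4,6,1,4,6,5](0) P2=[3,0,6,5,0,4](1)
Move 4: P2 pit5 -> P1=[5,7,2,4,6,5](0) P2=[3,0,6,5,0,0](2)
Move 5: P1 pit2 -> P1=[5,7,0,5,7,5](0) P2=[3,0,6,5,0,0](2)
Move 6: P2 pit0 -> P1=[5,7,0,5,7,5](0) P2=[0,1,7,6,0,0](2)
Move 7: P1 pit3 -> P1=[5,7,0,0,8,6](1) P2=[1,2,7,6,0,0](2)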